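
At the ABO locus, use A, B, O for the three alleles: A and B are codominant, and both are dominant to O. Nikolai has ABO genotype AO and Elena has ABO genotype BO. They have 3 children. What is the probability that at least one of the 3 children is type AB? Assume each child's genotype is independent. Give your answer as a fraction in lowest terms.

37/64

ABO cross AO × BO → 1/4 O, 1/4 A, 1/4 B, 1/4 AB.
So P(type AB) = 1/4 per child.
P(none) = (3/4)^3 = 27/64; P(at least one) = 1 − 27/64 = 37/64.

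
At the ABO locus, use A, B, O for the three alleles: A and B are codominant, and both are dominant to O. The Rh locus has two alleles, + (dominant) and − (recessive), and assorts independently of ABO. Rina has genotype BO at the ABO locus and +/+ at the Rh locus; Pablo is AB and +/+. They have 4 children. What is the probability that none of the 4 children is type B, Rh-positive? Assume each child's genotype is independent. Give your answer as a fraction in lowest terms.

1/16

ABO cross BO × AB → 1/4 A, 1/2 B, 1/4 AB.
Rh cross +/+ × +/+ → 1 Rh+; so P(type B, Rh-positive) = 1/2 × 1 = 1/2 per child.
P(not type B, Rh-positive) = 1/2 for one child; (1/2)^4 = 1/16.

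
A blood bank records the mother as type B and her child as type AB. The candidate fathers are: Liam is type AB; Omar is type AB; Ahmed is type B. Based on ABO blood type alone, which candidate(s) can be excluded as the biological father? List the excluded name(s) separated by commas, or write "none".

A candidate is excluded only if no genotype consistent with his phenotype could produce a type AB child with a type B mother.
Ahmed (type B): no genotype consistent with that phenotype can produce a type-AB child with a type-B mother.

Ahmed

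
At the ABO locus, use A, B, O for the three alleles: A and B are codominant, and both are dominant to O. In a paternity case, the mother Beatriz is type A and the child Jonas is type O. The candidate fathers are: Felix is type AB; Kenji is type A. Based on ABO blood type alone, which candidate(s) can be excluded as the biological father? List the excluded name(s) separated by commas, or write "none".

A candidate is excluded only if no genotype consistent with his phenotype could produce a type O child with a type A mother.
Felix (type AB): no genotype consistent with that phenotype can produce a type-O child with a type-A mother.

Felix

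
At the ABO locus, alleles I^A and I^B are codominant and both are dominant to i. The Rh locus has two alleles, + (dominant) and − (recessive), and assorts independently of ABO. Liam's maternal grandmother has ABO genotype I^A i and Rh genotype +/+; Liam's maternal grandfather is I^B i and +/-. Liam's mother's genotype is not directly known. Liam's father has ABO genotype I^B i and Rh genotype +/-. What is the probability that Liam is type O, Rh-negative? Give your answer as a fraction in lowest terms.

Liam's mother's ABO genotype from I^A i × I^B i: 1/4 I^A I^B, 1/4 I^A i, 1/4 I^B i, 1/4 i i.
Crossing each possibility with the father I^B i and summing P(type O): 1/4·0 + 1/4·1/4 + 1/4·1/4 + 1/4·1/2 = 1/4.
Similarly for Rh via the mother's Rh distribution: P(Rh-) = 1/8.
Independent loci: 1/4 × 1/8 = 1/32.

1/32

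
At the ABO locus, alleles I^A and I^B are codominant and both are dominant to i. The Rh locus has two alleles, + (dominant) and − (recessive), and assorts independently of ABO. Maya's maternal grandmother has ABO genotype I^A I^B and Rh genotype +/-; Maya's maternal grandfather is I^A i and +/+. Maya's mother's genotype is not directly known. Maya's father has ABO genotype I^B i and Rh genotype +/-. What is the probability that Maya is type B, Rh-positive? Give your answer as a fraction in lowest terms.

21/64

Maya's mother's ABO genotype from I^A I^B × I^A i: 1/4 I^A I^A, 1/4 I^A I^B, 1/4 I^A i, 1/4 I^B i.
Crossing each possibility with the father I^B i and summing P(type B): 1/4·0 + 1/4·1/2 + 1/4·1/4 + 1/4·3/4 = 3/8.
Similarly for Rh via the mother's Rh distribution: P(Rh+) = 7/8.
Independent loci: 3/8 × 7/8 = 21/64.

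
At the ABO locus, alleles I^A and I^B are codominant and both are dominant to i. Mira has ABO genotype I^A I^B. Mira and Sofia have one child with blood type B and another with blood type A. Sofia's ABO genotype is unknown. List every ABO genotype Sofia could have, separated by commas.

I^A I^B, I^A i, I^B i, i i

For each candidate genotype of Sofia, check whether crossing it with I^A I^B can produce every observed child phenotype.
  I^A I^A → possible child types {A, AB} ✗
  I^A I^B → possible child types {A, B, AB} ✓
  I^A i → possible child types {A, B, AB} ✓
  I^B I^B → possible child types {B, AB} ✗
  I^B i → possible child types {A, B, AB} ✓
  i i → possible child types {A, B} ✓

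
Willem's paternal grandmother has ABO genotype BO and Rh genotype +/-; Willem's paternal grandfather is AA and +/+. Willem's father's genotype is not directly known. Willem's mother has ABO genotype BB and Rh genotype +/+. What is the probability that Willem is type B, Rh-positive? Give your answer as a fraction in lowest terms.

1/2

Willem's father's ABO genotype from BO × AA: 1/2 AB, 1/2 AO.
Crossing each possibility with the mother BB and summing P(type B): 1/2·1/2 + 1/2·1/2 = 1/2.
Similarly for Rh via the father's Rh distribution: P(Rh+) = 1.
Independent loci: 1/2 × 1 = 1/2.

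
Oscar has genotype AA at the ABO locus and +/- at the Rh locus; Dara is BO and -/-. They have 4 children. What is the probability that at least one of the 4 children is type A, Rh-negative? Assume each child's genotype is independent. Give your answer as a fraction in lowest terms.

ABO cross AA × BO → 1/2 A, 1/2 AB.
Rh cross +/- × -/- → 1/2 Rh+, 1/2 Rh-; so P(type A, Rh-negative) = 1/2 × 1/2 = 1/4 per child.
P(none) = (3/4)^4 = 81/256; P(at least one) = 1 − 81/256 = 175/256.

175/256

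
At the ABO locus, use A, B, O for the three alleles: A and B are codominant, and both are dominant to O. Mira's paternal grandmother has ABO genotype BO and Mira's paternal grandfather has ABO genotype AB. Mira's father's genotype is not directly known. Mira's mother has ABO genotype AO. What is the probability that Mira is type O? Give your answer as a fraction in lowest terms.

1/8

Mira's father's ABO genotype from BO × AB: 1/4 AB, 1/4 AO, 1/4 BB, 1/4 BO.
Crossing each possibility with the mother AO and summing P(type O): 1/4·0 + 1/4·1/4 + 1/4·0 + 1/4·1/4 = 1/8.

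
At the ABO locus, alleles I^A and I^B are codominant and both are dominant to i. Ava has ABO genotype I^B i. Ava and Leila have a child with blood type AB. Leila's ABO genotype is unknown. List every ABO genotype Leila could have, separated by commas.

I^A I^A, I^A I^B, I^A i

For each candidate genotype of Leila, check whether crossing it with I^B i can produce every observed child phenotype.
  I^A I^A → possible child types {A, AB} ✓
  I^A I^B → possible child types {A, B, AB} ✓
  I^A i → possible child types {O, A, B, AB} ✓
  I^B I^B → possible child types {B} ✗
  I^B i → possible child types {O, B} ✗
  i i → possible child types {O, B} ✗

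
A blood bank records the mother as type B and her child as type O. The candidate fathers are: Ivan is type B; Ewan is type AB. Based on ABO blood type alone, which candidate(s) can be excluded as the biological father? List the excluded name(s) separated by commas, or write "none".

Ewan

A candidate is excluded only if no genotype consistent with his phenotype could produce a type O child with a type B mother.
Ewan (type AB): no genotype consistent with that phenotype can produce a type-O child with a type-B mother.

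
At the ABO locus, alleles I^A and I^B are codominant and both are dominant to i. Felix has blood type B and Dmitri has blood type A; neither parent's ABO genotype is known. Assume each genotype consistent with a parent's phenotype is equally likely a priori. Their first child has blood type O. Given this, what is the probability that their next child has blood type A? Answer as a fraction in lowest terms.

Possible genotypes: Felix ∈ {I^B I^B, I^B i}; Dmitri ∈ {I^A I^A, I^A i}.
Weight each parental genotype pair by prior × P(type-O child):
  I^B i × I^A i: posterior weight 1; P(next child type A) = 1/4.
Weighted sum = 1/4.

1/4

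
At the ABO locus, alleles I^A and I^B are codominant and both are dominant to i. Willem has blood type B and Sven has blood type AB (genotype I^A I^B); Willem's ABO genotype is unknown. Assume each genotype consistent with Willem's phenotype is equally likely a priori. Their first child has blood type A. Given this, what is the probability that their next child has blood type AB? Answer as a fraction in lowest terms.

1/4

Possible genotypes: Willem ∈ {I^B I^B, I^B i}; Sven ∈ {I^A I^B}.
Weight each parental genotype pair by prior × P(type-A child):
  I^B i × I^A I^B: posterior weight 1; P(next child type AB) = 1/4.
Weighted sum = 1/4.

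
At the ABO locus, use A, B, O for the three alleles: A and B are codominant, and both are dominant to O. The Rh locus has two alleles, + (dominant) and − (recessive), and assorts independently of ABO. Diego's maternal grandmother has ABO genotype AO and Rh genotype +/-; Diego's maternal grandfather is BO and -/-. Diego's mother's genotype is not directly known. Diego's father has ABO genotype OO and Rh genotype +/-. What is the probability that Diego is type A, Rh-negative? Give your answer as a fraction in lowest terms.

Diego's mother's ABO genotype from AO × BO: 1/4 AB, 1/4 AO, 1/4 BO, 1/4 OO.
Crossing each possibility with the father OO and summing P(type A): 1/4·1/2 + 1/4·1/2 + 1/4·0 + 1/4·0 = 1/4.
Similarly for Rh via the mother's Rh distribution: P(Rh-) = 3/8.
Independent loci: 1/4 × 3/8 = 3/32.

3/32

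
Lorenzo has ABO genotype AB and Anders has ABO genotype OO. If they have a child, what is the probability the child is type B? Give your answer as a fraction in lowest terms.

ABO cross AB × OO → offspring phenotypes: 1/2 A, 1/2 B.
So P(type B) = 1/2.

1/2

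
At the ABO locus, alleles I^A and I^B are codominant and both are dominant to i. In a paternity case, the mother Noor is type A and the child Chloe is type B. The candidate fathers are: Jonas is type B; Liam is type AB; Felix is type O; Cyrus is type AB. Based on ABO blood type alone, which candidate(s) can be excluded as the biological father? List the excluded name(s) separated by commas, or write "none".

Felix

A candidate is excluded only if no genotype consistent with his phenotype could produce a type B child with a type A mother.
Felix (type O): no genotype consistent with that phenotype can produce a type-B child with a type-A mother.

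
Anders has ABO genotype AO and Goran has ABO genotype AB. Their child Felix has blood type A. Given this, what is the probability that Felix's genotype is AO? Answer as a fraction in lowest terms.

1/2

Cross AO × AB → 1/4 AA, 1/4 AB, 1/4 AO, 1/4 BO.
Type-A genotypes among offspring: AA (1/4), AO (1/4); total 1/2.
P(AO | type A) = (1/4) / (1/2) = 1/2.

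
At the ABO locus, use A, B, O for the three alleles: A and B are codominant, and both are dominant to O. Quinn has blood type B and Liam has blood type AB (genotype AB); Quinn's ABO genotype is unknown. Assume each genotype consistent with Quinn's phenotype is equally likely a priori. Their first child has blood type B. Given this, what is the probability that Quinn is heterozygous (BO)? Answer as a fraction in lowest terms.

Possible genotypes: Quinn ∈ {BB, BO}; Liam ∈ {AB}.
Weight each parental genotype pair by prior × P(type-B child):
  BB × AB: posterior weight 1/2.
  BO × AB: posterior weight 1/2.
Sum the posterior weight over pairs where Quinn is BO: 1/2.

1/2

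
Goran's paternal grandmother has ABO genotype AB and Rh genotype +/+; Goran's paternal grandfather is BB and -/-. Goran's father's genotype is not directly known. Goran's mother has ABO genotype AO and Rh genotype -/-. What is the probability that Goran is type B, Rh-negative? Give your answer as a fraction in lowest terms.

Goran's father's ABO genotype from AB × BB: 1/2 AB, 1/2 BB.
Crossing each possibility with the mother AO and summing P(type B): 1/2·1/4 + 1/2·1/2 = 3/8.
Similarly for Rh via the father's Rh distribution: P(Rh-) = 1/2.
Independent loci: 3/8 × 1/2 = 3/16.

3/16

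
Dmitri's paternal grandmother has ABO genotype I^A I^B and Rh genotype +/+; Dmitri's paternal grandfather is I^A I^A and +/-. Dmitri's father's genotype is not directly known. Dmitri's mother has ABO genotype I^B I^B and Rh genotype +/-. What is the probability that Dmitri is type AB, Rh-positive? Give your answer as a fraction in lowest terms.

Dmitri's father's ABO genotype from I^A I^B × I^A I^A: 1/2 I^A I^A, 1/2 I^A I^B.
Crossing each possibility with the mother I^B I^B and summing P(type AB): 1/2·1 + 1/2·1/2 = 3/4.
Similarly for Rh via the father's Rh distribution: P(Rh+) = 7/8.
Independent loci: 3/4 × 7/8 = 21/32.

21/32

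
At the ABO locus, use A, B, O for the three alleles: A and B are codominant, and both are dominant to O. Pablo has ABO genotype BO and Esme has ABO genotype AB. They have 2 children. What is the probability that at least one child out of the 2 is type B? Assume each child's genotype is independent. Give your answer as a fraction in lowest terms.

3/4

ABO cross BO × AB → 1/4 A, 1/2 B, 1/4 AB.
So P(type B) = 1/2 per child.
P(none) = (1/2)^2 = 1/4; P(at least one) = 1 − 1/4 = 3/4.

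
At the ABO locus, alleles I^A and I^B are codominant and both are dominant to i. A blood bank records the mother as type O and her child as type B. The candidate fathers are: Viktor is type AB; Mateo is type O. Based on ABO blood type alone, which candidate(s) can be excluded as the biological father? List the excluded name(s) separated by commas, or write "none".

A candidate is excluded only if no genotype consistent with his phenotype could produce a type B child with a type O mother.
Mateo (type O): no genotype consistent with that phenotype can produce a type-B child with a type-O mother.

Mateo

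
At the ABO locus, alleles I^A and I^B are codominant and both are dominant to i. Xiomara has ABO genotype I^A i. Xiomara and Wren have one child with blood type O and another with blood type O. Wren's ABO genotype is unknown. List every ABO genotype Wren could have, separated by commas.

I^A i, I^B i, i i

For each candidate genotype of Wren, check whether crossing it with I^A i can produce every observed child phenotype.
  I^A I^A → possible child types {A} ✗
  I^A I^B → possible child types {A, B, AB} ✗
  I^A i → possible child types {O, A} ✓
  I^B I^B → possible child types {B, AB} ✗
  I^B i → possible child types {O, A, B, AB} ✓
  i i → possible child types {O, A} ✓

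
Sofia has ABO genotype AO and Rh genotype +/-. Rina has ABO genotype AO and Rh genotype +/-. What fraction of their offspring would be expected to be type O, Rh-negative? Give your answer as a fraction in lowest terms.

1/16

ABO cross AO × AO → offspring phenotypes: 1/4 O, 3/4 A.
Rh cross +/- × +/- → 3/4 Rh+, 1/4 Rh-.
Independent loci: P(type O, Rh-negative) = 1/4 × 1/4 = 1/16.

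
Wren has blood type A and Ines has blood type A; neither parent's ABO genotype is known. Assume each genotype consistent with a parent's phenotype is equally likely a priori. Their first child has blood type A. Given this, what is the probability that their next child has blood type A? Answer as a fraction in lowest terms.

Possible genotypes: Wren ∈ {AA, AO}; Ines ∈ {AA, AO}.
Weight each parental genotype pair by prior × P(type-A child):
  AA × AA: posterior weight 4/15; P(next child type A) = 1.
  AA × AO: posterior weight 4/15; P(next child type A) = 1.
  AO × AA: posterior weight 4/15; P(next child type A) = 1.
  AO × AO: posterior weight 1/5; P(next child type A) = 3/4.
Weighted sum = 19/20.

19/20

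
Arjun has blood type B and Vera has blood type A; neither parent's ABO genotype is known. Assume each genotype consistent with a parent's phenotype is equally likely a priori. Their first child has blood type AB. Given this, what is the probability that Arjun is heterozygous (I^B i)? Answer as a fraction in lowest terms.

1/3

Possible genotypes: Arjun ∈ {I^B I^B, I^B i}; Vera ∈ {I^A I^A, I^A i}.
Weight each parental genotype pair by prior × P(type-AB child):
  I^B I^B × I^A I^A: posterior weight 4/9.
  I^B I^B × I^A i: posterior weight 2/9.
  I^B i × I^A I^A: posterior weight 2/9.
  I^B i × I^A i: posterior weight 1/9.
Sum the posterior weight over pairs where Arjun is I^B i: 1/3.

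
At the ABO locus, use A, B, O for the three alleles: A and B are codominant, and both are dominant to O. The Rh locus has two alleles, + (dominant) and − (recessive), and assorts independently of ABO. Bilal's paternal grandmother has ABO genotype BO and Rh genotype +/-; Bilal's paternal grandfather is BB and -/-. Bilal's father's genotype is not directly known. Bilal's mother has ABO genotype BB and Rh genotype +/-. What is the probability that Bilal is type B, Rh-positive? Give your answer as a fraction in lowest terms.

5/8

Bilal's father's ABO genotype from BO × BB: 1/2 BB, 1/2 BO.
Crossing each possibility with the mother BB and summing P(type B): 1/2·1 + 1/2·1 = 1.
Similarly for Rh via the father's Rh distribution: P(Rh+) = 5/8.
Independent loci: 1 × 5/8 = 5/8.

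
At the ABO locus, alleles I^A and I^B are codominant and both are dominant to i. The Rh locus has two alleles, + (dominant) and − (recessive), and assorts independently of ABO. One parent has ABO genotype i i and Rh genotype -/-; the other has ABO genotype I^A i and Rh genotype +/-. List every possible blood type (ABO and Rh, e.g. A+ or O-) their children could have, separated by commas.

Gametes from i i × I^A i give offspring ABO genotypes I^A i, i i, i.e. phenotypes O, A.
Rh cross -/- × +/- → phenotypes Rh+, Rh-.
Combining independently: O+, O-, A+, A-.

O+, O-, A+, A-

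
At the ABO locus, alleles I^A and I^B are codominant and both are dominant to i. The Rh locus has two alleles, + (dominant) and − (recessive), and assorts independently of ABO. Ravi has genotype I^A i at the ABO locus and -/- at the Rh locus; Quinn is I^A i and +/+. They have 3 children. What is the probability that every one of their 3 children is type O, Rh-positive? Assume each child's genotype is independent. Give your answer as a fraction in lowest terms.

1/64

ABO cross I^A i × I^A i → 1/4 O, 3/4 A.
Rh cross -/- × +/+ → 1 Rh+; so P(type O, Rh-positive) = 1/4 × 1 = 1/4 per child.
All 3 independent: (1/4)^3 = 1/64.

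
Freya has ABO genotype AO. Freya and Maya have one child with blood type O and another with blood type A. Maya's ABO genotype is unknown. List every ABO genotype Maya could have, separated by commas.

AO, BO, OO

For each candidate genotype of Maya, check whether crossing it with AO can produce every observed child phenotype.
  AA → possible child types {A} ✗
  AB → possible child types {A, B, AB} ✗
  AO → possible child types {O, A} ✓
  BB → possible child types {B, AB} ✗
  BO → possible child types {O, A, B, AB} ✓
  OO → possible child types {O, A} ✓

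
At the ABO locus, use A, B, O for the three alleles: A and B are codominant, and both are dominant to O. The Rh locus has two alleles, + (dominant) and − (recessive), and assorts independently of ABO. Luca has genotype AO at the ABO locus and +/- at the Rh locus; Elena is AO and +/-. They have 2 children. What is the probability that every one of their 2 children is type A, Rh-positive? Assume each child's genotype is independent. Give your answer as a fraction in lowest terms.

ABO cross AO × AO → 1/4 O, 3/4 A.
Rh cross +/- × +/- → 3/4 Rh+, 1/4 Rh-; so P(type A, Rh-positive) = 3/4 × 3/4 = 9/16 per child.
All 2 independent: (9/16)^2 = 81/256.

81/256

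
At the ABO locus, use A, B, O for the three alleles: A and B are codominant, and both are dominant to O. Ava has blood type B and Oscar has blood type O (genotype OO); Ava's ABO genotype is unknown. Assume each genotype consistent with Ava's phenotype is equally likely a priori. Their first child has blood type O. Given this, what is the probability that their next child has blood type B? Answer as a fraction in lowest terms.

Possible genotypes: Ava ∈ {BB, BO}; Oscar ∈ {OO}.
Weight each parental genotype pair by prior × P(type-O child):
  BO × OO: posterior weight 1; P(next child type B) = 1/2.
Weighted sum = 1/2.

1/2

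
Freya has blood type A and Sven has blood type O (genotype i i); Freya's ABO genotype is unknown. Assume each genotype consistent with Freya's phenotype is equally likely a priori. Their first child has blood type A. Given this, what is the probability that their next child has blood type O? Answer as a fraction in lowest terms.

1/6

Possible genotypes: Freya ∈ {I^A I^A, I^A i}; Sven ∈ {i i}.
Weight each parental genotype pair by prior × P(type-A child):
  I^A I^A × i i: posterior weight 2/3; P(next child type O) = 0.
  I^A i × i i: posterior weight 1/3; P(next child type O) = 1/2.
Weighted sum = 1/6.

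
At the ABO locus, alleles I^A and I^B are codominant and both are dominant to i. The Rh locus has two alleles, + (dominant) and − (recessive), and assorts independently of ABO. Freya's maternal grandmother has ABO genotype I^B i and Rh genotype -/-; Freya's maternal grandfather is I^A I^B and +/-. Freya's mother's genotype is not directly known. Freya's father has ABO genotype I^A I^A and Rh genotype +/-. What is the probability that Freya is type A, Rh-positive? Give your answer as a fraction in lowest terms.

Freya's mother's ABO genotype from I^B i × I^A I^B: 1/4 I^A I^B, 1/4 I^A i, 1/4 I^B I^B, 1/4 I^B i.
Crossing each possibility with the father I^A I^A and summing P(type A): 1/4·1/2 + 1/4·1 + 1/4·0 + 1/4·1/2 = 1/2.
Similarly for Rh via the mother's Rh distribution: P(Rh+) = 5/8.
Independent loci: 1/2 × 5/8 = 5/16.

5/16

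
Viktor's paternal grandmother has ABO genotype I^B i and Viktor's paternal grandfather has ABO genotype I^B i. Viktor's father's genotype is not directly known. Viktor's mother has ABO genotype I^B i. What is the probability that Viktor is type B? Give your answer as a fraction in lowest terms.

Viktor's father's ABO genotype from I^B i × I^B i: 1/4 I^B I^B, 1/2 I^B i, 1/4 i i.
Crossing each possibility with the mother I^B i and summing P(type B): 1/4·1 + 1/2·3/4 + 1/4·1/2 = 3/4.

3/4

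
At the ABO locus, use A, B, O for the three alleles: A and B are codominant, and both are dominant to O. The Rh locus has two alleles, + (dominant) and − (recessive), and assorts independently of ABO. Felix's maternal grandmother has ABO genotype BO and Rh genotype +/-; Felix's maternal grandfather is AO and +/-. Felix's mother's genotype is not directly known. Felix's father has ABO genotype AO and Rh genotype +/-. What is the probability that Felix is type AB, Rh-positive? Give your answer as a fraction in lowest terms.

3/32

Felix's mother's ABO genotype from BO × AO: 1/4 AB, 1/4 AO, 1/4 BO, 1/4 OO.
Crossing each possibility with the father AO and summing P(type AB): 1/4·1/4 + 1/4·0 + 1/4·1/4 + 1/4·0 = 1/8.
Similarly for Rh via the mother's Rh distribution: P(Rh+) = 3/4.
Independent loci: 1/8 × 3/4 = 3/32.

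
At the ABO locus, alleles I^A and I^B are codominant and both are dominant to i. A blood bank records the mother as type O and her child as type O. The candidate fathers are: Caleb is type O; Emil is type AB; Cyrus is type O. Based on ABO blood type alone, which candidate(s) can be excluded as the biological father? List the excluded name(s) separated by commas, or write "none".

Emil

A candidate is excluded only if no genotype consistent with his phenotype could produce a type O child with a type O mother.
Emil (type AB): no genotype consistent with that phenotype can produce a type-O child with a type-O mother.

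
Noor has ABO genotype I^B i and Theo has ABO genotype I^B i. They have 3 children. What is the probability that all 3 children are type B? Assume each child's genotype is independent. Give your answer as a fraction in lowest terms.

27/64

ABO cross I^B i × I^B i → 1/4 O, 3/4 B.
So P(type B) = 3/4 per child.
All 3 independent: (3/4)^3 = 27/64.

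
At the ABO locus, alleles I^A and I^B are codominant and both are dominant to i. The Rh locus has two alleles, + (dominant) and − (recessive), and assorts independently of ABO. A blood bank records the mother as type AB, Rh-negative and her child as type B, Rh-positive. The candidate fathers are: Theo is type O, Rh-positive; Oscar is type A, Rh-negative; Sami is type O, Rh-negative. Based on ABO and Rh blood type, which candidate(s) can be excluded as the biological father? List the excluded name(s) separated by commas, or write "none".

A candidate is excluded only if no genotype consistent with his phenotype could produce a type B, Rh-positive child with a type AB, Rh-negative mother.
Oscar (type A, Rh-): no genotype consistent with that phenotype can produce a type-B Rh+ child with a type-AB mother.
Sami (type O, Rh-): no genotype consistent with that phenotype can produce a type-B Rh+ child with a type-AB mother.

Oscar, Sami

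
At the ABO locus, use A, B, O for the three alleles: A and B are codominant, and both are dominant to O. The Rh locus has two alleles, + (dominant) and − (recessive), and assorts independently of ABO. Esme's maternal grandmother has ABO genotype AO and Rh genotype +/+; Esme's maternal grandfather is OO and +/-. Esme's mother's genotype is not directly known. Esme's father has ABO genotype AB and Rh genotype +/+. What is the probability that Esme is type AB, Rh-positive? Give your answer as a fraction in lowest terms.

1/8

Esme's mother's ABO genotype from AO × OO: 1/2 AO, 1/2 OO.
Crossing each possibility with the father AB and summing P(type AB): 1/2·1/4 + 1/2·0 = 1/8.
Similarly for Rh via the mother's Rh distribution: P(Rh+) = 1.
Independent loci: 1/8 × 1 = 1/8.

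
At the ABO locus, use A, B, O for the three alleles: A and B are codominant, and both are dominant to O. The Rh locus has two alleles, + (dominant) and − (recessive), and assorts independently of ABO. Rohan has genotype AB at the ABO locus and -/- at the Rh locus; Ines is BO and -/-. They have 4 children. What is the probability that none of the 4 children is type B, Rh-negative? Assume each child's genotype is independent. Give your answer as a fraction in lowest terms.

ABO cross AB × BO → 1/4 A, 1/2 B, 1/4 AB.
Rh cross -/- × -/- → 1 Rh-; so P(type B, Rh-negative) = 1/2 × 1 = 1/2 per child.
P(not type B, Rh-negative) = 1/2 for one child; (1/2)^4 = 1/16.

1/16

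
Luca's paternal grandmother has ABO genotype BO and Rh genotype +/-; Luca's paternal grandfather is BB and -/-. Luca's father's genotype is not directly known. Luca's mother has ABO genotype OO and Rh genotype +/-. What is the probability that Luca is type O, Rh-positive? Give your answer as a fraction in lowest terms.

5/32

Luca's father's ABO genotype from BO × BB: 1/2 BB, 1/2 BO.
Crossing each possibility with the mother OO and summing P(type O): 1/2·0 + 1/2·1/2 = 1/4.
Similarly for Rh via the father's Rh distribution: P(Rh+) = 5/8.
Independent loci: 1/4 × 5/8 = 5/32.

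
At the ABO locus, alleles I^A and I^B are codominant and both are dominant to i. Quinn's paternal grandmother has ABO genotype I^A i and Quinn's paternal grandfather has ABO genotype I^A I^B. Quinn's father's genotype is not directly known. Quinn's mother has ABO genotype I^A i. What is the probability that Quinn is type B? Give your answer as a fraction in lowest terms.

Quinn's father's ABO genotype from I^A i × I^A I^B: 1/4 I^A I^A, 1/4 I^A I^B, 1/4 I^A i, 1/4 I^B i.
Crossing each possibility with the mother I^A i and summing P(type B): 1/4·0 + 1/4·1/4 + 1/4·0 + 1/4·1/4 = 1/8.

1/8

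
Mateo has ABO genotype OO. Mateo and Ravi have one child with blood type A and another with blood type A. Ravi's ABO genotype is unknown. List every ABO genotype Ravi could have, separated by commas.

AA, AB, AO

For each candidate genotype of Ravi, check whether crossing it with OO can produce every observed child phenotype.
  AA → possible child types {A} ✓
  AB → possible child types {A, B} ✓
  AO → possible child types {O, A} ✓
  BB → possible child types {B} ✗
  BO → possible child types {O, B} ✗
  OO → possible child types {O} ✗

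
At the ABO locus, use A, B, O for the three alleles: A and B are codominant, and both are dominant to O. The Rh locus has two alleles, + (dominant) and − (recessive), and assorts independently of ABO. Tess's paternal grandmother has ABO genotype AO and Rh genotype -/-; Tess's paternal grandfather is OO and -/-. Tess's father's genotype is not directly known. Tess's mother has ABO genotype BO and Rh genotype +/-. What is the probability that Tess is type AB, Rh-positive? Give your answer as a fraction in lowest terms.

1/16

Tess's father's ABO genotype from AO × OO: 1/2 AO, 1/2 OO.
Crossing each possibility with the mother BO and summing P(type AB): 1/2·1/4 + 1/2·0 = 1/8.
Similarly for Rh via the father's Rh distribution: P(Rh+) = 1/2.
Independent loci: 1/8 × 1/2 = 1/16.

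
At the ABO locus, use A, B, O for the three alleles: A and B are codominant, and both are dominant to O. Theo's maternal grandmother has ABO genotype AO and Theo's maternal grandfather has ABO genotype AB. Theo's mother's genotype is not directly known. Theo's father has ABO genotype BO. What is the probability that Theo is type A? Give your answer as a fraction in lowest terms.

Theo's mother's ABO genotype from AO × AB: 1/4 AA, 1/4 AB, 1/4 AO, 1/4 BO.
Crossing each possibility with the father BO and summing P(type A): 1/4·1/2 + 1/4·1/4 + 1/4·1/4 + 1/4·0 = 1/4.

1/4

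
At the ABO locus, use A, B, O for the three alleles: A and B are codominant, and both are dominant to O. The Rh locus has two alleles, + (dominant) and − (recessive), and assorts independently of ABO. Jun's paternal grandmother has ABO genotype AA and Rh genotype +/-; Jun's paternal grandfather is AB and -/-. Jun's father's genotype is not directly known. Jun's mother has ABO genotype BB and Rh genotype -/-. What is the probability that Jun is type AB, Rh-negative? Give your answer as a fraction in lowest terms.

Jun's father's ABO genotype from AA × AB: 1/2 AA, 1/2 AB.
Crossing each possibility with the mother BB and summing P(type AB): 1/2·1 + 1/2·1/2 = 3/4.
Similarly for Rh via the father's Rh distribution: P(Rh-) = 3/4.
Independent loci: 3/4 × 3/4 = 9/16.

9/16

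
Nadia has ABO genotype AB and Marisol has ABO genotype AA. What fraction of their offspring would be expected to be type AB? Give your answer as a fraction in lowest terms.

1/2

ABO cross AB × AA → offspring phenotypes: 1/2 A, 1/2 AB.
So P(type AB) = 1/2.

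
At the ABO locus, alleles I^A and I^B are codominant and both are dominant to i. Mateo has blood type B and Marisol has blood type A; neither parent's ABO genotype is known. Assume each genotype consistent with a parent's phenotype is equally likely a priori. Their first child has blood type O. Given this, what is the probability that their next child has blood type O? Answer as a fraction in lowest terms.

1/4

Possible genotypes: Mateo ∈ {I^B I^B, I^B i}; Marisol ∈ {I^A I^A, I^A i}.
Weight each parental genotype pair by prior × P(type-O child):
  I^B i × I^A i: posterior weight 1; P(next child type O) = 1/4.
Weighted sum = 1/4.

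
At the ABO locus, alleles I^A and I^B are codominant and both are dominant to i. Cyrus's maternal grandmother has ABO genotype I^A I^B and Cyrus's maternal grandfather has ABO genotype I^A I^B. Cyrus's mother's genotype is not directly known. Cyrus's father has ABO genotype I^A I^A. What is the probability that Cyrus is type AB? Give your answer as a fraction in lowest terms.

Cyrus's mother's ABO genotype from I^A I^B × I^A I^B: 1/4 I^A I^A, 1/2 I^A I^B, 1/4 I^B I^B.
Crossing each possibility with the father I^A I^A and summing P(type AB): 1/4·0 + 1/2·1/2 + 1/4·1 = 1/2.

1/2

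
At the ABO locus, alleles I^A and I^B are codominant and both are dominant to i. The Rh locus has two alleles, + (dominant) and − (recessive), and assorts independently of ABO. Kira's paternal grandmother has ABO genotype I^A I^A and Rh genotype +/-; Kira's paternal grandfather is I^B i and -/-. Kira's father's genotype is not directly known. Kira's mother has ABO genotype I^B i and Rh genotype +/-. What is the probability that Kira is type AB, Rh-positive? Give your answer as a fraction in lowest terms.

5/32

Kira's father's ABO genotype from I^A I^A × I^B i: 1/2 I^A I^B, 1/2 I^A i.
Crossing each possibility with the mother I^B i and summing P(type AB): 1/2·1/4 + 1/2·1/4 = 1/4.
Similarly for Rh via the father's Rh distribution: P(Rh+) = 5/8.
Independent loci: 1/4 × 5/8 = 5/32.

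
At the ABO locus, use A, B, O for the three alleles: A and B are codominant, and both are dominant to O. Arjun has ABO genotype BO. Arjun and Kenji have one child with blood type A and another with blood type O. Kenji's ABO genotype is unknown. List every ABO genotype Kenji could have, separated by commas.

For each candidate genotype of Kenji, check whether crossing it with BO can produce every observed child phenotype.
  AA → possible child types {A, AB} ✗
  AB → possible child types {A, B, AB} ✗
  AO → possible child types {O, A, B, AB} ✓
  BB → possible child types {B} ✗
  BO → possible child types {O, B} ✗
  OO → possible child types {O, B} ✗

AO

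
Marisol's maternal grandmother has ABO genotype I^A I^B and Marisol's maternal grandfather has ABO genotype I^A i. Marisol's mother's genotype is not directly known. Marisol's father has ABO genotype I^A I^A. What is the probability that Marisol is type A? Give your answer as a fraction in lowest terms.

3/4

Marisol's mother's ABO genotype from I^A I^B × I^A i: 1/4 I^A I^A, 1/4 I^A I^B, 1/4 I^A i, 1/4 I^B i.
Crossing each possibility with the father I^A I^A and summing P(type A): 1/4·1 + 1/4·1/2 + 1/4·1 + 1/4·1/2 = 3/4.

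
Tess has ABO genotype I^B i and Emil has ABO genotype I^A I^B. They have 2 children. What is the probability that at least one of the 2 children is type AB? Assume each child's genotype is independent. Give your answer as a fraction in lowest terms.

7/16

ABO cross I^B i × I^A I^B → 1/4 A, 1/2 B, 1/4 AB.
So P(type AB) = 1/4 per child.
P(none) = (3/4)^2 = 9/16; P(at least one) = 1 − 9/16 = 7/16.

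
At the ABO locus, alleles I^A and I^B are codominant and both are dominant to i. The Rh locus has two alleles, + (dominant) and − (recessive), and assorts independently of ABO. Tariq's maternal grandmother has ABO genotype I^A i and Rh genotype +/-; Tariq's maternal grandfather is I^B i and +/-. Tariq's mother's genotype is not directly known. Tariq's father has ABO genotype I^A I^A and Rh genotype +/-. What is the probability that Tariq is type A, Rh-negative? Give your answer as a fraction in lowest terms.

Tariq's mother's ABO genotype from I^A i × I^B i: 1/4 I^A I^B, 1/4 I^A i, 1/4 I^B i, 1/4 i i.
Crossing each possibility with the father I^A I^A and summing P(type A): 1/4·1/2 + 1/4·1 + 1/4·1/2 + 1/4·1 = 3/4.
Similarly for Rh via the mother's Rh distribution: P(Rh-) = 1/4.
Independent loci: 3/4 × 1/4 = 3/16.

3/16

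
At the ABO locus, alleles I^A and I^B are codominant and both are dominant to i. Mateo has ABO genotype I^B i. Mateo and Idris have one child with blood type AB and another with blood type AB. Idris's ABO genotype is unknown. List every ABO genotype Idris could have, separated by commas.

For each candidate genotype of Idris, check whether crossing it with I^B i can produce every observed child phenotype.
  I^A I^A → possible child types {A, AB} ✓
  I^A I^B → possible child types {A, B, AB} ✓
  I^A i → possible child types {O, A, B, AB} ✓
  I^B I^B → possible child types {B} ✗
  I^B i → possible child types {O, B} ✗
  i i → possible child types {O, B} ✗

I^A I^A, I^A I^B, I^A i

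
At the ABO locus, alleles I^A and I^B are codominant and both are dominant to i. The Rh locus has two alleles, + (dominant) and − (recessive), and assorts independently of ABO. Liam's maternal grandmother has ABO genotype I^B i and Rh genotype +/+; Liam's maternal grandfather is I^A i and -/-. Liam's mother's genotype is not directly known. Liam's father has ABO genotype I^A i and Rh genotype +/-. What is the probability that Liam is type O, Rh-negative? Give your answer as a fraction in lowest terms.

1/16

Liam's mother's ABO genotype from I^B i × I^A i: 1/4 I^A I^B, 1/4 I^A i, 1/4 I^B i, 1/4 i i.
Crossing each possibility with the father I^A i and summing P(type O): 1/4·0 + 1/4·1/4 + 1/4·1/4 + 1/4·1/2 = 1/4.
Similarly for Rh via the mother's Rh distribution: P(Rh-) = 1/4.
Independent loci: 1/4 × 1/4 = 1/16.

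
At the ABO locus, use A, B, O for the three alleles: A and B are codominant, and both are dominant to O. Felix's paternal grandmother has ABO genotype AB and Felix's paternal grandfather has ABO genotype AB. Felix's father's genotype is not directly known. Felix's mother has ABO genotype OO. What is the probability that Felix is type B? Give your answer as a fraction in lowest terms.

Felix's father's ABO genotype from AB × AB: 1/4 AA, 1/2 AB, 1/4 BB.
Crossing each possibility with the mother OO and summing P(type B): 1/4·0 + 1/2·1/2 + 1/4·1 = 1/2.

1/2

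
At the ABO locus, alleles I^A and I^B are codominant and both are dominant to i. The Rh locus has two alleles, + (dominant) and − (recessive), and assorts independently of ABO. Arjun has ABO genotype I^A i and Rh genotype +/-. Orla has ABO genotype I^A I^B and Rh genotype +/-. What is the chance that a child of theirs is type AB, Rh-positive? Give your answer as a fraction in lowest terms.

3/16

ABO cross I^A i × I^A I^B → offspring phenotypes: 1/2 A, 1/4 B, 1/4 AB.
Rh cross +/- × +/- → 3/4 Rh+, 1/4 Rh-.
Independent loci: P(type AB, Rh-positive) = 1/4 × 3/4 = 3/16.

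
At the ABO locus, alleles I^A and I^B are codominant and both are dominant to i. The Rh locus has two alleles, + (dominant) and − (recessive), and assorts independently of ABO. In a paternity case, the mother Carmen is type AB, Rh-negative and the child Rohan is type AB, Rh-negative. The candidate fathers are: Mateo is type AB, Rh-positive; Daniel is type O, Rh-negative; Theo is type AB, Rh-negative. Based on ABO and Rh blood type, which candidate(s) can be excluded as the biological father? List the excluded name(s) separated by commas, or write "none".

Daniel

A candidate is excluded only if no genotype consistent with his phenotype could produce a type AB, Rh-negative child with a type AB, Rh-negative mother.
Daniel (type O, Rh-): no genotype consistent with that phenotype can produce a type-AB Rh- child with a type-AB mother.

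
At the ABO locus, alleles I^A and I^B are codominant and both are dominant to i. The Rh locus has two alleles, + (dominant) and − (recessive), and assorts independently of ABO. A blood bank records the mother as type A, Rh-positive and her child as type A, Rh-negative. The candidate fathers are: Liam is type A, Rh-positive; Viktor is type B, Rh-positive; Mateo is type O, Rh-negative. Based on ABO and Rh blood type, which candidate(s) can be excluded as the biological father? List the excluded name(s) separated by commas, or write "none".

none

A candidate is excluded only if no genotype consistent with his phenotype could produce a type A, Rh-negative child with a type A, Rh-positive mother.
Every candidate has at least one consistent genotype combination, so none can be excluded.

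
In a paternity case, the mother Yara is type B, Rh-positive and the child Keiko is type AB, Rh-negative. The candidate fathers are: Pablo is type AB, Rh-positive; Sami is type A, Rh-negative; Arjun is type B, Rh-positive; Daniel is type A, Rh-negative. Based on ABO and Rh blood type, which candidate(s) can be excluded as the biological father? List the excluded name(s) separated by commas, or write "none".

A candidate is excluded only if no genotype consistent with his phenotype could produce a type AB, Rh-negative child with a type B, Rh-positive mother.
Arjun (type B, Rh+): no genotype consistent with that phenotype can produce a type-AB Rh- child with a type-B mother.

Arjun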